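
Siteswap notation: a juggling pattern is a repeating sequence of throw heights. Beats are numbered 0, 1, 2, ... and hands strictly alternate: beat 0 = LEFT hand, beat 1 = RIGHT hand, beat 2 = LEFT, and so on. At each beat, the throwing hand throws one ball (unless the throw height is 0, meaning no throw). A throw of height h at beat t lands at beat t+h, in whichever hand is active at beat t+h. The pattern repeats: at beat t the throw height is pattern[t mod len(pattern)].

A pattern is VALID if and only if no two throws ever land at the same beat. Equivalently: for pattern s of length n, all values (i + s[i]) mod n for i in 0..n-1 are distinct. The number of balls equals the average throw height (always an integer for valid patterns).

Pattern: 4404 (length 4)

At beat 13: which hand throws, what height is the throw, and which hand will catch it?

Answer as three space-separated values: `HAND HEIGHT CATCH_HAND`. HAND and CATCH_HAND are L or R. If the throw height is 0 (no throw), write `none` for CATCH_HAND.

Answer: R 4 R

Derivation:
Beat 13: 13 mod 2 = 1, so hand = R
Throw height = pattern[13 mod 4] = pattern[1] = 4
Lands at beat 13+4=17, 17 mod 2 = 1, so catch hand = R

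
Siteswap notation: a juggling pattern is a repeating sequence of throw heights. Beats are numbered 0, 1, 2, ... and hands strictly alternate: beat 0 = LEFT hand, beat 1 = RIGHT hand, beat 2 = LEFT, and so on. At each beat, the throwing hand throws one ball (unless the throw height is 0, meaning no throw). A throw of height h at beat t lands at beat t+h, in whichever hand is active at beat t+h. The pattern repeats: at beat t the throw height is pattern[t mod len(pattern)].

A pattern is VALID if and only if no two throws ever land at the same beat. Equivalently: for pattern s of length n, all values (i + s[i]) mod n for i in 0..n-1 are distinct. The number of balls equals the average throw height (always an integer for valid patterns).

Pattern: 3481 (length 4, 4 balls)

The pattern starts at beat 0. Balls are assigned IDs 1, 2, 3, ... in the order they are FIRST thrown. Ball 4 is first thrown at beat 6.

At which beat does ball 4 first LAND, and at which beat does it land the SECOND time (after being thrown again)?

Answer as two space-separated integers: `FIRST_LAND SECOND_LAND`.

Answer: 14 22

Derivation:
Beat 0 (L): throw ball1 h=3 -> lands@3:R; in-air after throw: [b1@3:R]
Beat 1 (R): throw ball2 h=4 -> lands@5:R; in-air after throw: [b1@3:R b2@5:R]
Beat 2 (L): throw ball3 h=8 -> lands@10:L; in-air after throw: [b1@3:R b2@5:R b3@10:L]
Beat 3 (R): throw ball1 h=1 -> lands@4:L; in-air after throw: [b1@4:L b2@5:R b3@10:L]
Beat 4 (L): throw ball1 h=3 -> lands@7:R; in-air after throw: [b2@5:R b1@7:R b3@10:L]
Beat 5 (R): throw ball2 h=4 -> lands@9:R; in-air after throw: [b1@7:R b2@9:R b3@10:L]
Beat 6 (L): throw ball4 h=8 -> lands@14:L; in-air after throw: [b1@7:R b2@9:R b3@10:L b4@14:L]
Beat 7 (R): throw ball1 h=1 -> lands@8:L; in-air after throw: [b1@8:L b2@9:R b3@10:L b4@14:L]
Beat 8 (L): throw ball1 h=3 -> lands@11:R; in-air after throw: [b2@9:R b3@10:L b1@11:R b4@14:L]
Beat 9 (R): throw ball2 h=4 -> lands@13:R; in-air after throw: [b3@10:L b1@11:R b2@13:R b4@14:L]
Beat 10 (L): throw ball3 h=8 -> lands@18:L; in-air after throw: [b1@11:R b2@13:R b4@14:L b3@18:L]
Beat 11 (R): throw ball1 h=1 -> lands@12:L; in-air after throw: [b1@12:L b2@13:R b4@14:L b3@18:L]
Beat 12 (L): throw ball1 h=3 -> lands@15:R; in-air after throw: [b2@13:R b4@14:L b1@15:R b3@18:L]
Beat 13 (R): throw ball2 h=4 -> lands@17:R; in-air after throw: [b4@14:L b1@15:R b2@17:R b3@18:L]
Beat 14 (L): throw ball4 h=8 -> lands@22:L; in-air after throw: [b1@15:R b2@17:R b3@18:L b4@22:L]
Beat 15 (R): throw ball1 h=1 -> lands@16:L; in-air after throw: [b1@16:L b2@17:R b3@18:L b4@22:L]
Beat 16 (L): throw ball1 h=3 -> lands@19:R; in-air after throw: [b2@17:R b3@18:L b1@19:R b4@22:L]
Ball 4: thrown@6 h=8 -> first land @14; rethrown@14 h=8 -> second land @22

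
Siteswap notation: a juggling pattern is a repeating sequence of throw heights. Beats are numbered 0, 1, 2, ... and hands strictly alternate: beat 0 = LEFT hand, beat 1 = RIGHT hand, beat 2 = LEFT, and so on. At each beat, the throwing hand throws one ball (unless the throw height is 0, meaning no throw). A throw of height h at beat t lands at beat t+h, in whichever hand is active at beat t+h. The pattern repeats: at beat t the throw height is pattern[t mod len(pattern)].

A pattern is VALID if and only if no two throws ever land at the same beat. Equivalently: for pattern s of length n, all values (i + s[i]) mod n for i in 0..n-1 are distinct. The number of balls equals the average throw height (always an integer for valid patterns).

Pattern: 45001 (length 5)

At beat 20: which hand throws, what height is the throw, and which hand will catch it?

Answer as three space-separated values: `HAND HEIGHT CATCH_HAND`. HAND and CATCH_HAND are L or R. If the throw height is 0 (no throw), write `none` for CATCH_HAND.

Answer: L 4 L

Derivation:
Beat 20: 20 mod 2 = 0, so hand = L
Throw height = pattern[20 mod 5] = pattern[0] = 4
Lands at beat 20+4=24, 24 mod 2 = 0, so catch hand = L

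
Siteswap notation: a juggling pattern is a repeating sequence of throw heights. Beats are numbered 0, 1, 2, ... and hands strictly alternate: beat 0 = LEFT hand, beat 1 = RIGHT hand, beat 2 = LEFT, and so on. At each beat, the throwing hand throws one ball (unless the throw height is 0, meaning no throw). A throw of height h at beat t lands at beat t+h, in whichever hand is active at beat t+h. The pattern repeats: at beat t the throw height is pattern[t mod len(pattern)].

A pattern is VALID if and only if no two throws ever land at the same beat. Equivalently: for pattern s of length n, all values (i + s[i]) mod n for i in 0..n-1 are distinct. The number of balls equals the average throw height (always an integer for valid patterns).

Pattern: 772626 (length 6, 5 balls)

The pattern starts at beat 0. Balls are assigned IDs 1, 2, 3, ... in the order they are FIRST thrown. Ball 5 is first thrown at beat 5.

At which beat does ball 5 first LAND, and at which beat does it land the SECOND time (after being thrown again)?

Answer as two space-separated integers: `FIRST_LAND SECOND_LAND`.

Answer: 11 17

Derivation:
Beat 0 (L): throw ball1 h=7 -> lands@7:R; in-air after throw: [b1@7:R]
Beat 1 (R): throw ball2 h=7 -> lands@8:L; in-air after throw: [b1@7:R b2@8:L]
Beat 2 (L): throw ball3 h=2 -> lands@4:L; in-air after throw: [b3@4:L b1@7:R b2@8:L]
Beat 3 (R): throw ball4 h=6 -> lands@9:R; in-air after throw: [b3@4:L b1@7:R b2@8:L b4@9:R]
Beat 4 (L): throw ball3 h=2 -> lands@6:L; in-air after throw: [b3@6:L b1@7:R b2@8:L b4@9:R]
Beat 5 (R): throw ball5 h=6 -> lands@11:R; in-air after throw: [b3@6:L b1@7:R b2@8:L b4@9:R b5@11:R]
Beat 6 (L): throw ball3 h=7 -> lands@13:R; in-air after throw: [b1@7:R b2@8:L b4@9:R b5@11:R b3@13:R]
Beat 7 (R): throw ball1 h=7 -> lands@14:L; in-air after throw: [b2@8:L b4@9:R b5@11:R b3@13:R b1@14:L]
Beat 8 (L): throw ball2 h=2 -> lands@10:L; in-air after throw: [b4@9:R b2@10:L b5@11:R b3@13:R b1@14:L]
Beat 9 (R): throw ball4 h=6 -> lands@15:R; in-air after throw: [b2@10:L b5@11:R b3@13:R b1@14:L b4@15:R]
Beat 10 (L): throw ball2 h=2 -> lands@12:L; in-air after throw: [b5@11:R b2@12:L b3@13:R b1@14:L b4@15:R]
Beat 11 (R): throw ball5 h=6 -> lands@17:R; in-air after throw: [b2@12:L b3@13:R b1@14:L b4@15:R b5@17:R]
Beat 12 (L): throw ball2 h=7 -> lands@19:R; in-air after throw: [b3@13:R b1@14:L b4@15:R b5@17:R b2@19:R]
Beat 13 (R): throw ball3 h=7 -> lands@20:L; in-air after throw: [b1@14:L b4@15:R b5@17:R b2@19:R b3@20:L]
Beat 14 (L): throw ball1 h=2 -> lands@16:L; in-air after throw: [b4@15:R b1@16:L b5@17:R b2@19:R b3@20:L]
Beat 15 (R): throw ball4 h=6 -> lands@21:R; in-air after throw: [b1@16:L b5@17:R b2@19:R b3@20:L b4@21:R]
Beat 16 (L): throw ball1 h=2 -> lands@18:L; in-air after throw: [b5@17:R b1@18:L b2@19:R b3@20:L b4@21:R]
Beat 17 (R): throw ball5 h=6 -> lands@23:R; in-air after throw: [b1@18:L b2@19:R b3@20:L b4@21:R b5@23:R]
Ball 5: thrown@5 h=6 -> first land @11; rethrown@11 h=6 -> second land @17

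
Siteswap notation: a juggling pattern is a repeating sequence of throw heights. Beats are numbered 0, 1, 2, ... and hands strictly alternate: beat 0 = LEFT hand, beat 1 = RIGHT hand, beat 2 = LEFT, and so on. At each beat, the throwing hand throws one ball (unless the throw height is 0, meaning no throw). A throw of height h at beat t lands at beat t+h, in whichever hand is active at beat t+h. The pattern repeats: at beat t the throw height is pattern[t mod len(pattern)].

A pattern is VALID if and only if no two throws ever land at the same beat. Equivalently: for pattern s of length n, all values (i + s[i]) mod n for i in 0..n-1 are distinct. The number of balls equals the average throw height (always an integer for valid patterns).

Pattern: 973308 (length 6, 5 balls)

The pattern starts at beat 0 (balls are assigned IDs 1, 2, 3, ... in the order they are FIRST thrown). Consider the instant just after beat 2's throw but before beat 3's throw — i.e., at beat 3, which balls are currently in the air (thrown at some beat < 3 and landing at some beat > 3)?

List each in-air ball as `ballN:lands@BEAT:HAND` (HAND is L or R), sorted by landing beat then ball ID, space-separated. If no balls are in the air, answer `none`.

Answer: ball3:lands@5:R ball2:lands@8:L ball1:lands@9:R

Derivation:
Beat 0 (L): throw ball1 h=9 -> lands@9:R; in-air after throw: [b1@9:R]
Beat 1 (R): throw ball2 h=7 -> lands@8:L; in-air after throw: [b2@8:L b1@9:R]
Beat 2 (L): throw ball3 h=3 -> lands@5:R; in-air after throw: [b3@5:R b2@8:L b1@9:R]
Beat 3 (R): throw ball4 h=3 -> lands@6:L; in-air after throw: [b3@5:R b4@6:L b2@8:L b1@9:R]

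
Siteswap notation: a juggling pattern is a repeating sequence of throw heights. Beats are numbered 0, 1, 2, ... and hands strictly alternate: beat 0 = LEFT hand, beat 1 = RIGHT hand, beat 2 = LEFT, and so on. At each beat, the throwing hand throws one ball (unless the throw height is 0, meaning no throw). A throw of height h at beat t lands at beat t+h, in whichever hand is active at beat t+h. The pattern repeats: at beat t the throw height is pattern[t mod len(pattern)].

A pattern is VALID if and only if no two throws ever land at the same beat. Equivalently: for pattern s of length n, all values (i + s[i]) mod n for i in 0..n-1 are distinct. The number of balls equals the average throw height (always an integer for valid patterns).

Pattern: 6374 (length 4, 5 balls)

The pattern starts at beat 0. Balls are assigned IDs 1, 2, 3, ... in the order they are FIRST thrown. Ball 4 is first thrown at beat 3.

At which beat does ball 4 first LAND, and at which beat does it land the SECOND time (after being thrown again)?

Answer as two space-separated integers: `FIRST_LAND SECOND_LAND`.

Answer: 7 11

Derivation:
Beat 0 (L): throw ball1 h=6 -> lands@6:L; in-air after throw: [b1@6:L]
Beat 1 (R): throw ball2 h=3 -> lands@4:L; in-air after throw: [b2@4:L b1@6:L]
Beat 2 (L): throw ball3 h=7 -> lands@9:R; in-air after throw: [b2@4:L b1@6:L b3@9:R]
Beat 3 (R): throw ball4 h=4 -> lands@7:R; in-air after throw: [b2@4:L b1@6:L b4@7:R b3@9:R]
Beat 4 (L): throw ball2 h=6 -> lands@10:L; in-air after throw: [b1@6:L b4@7:R b3@9:R b2@10:L]
Beat 5 (R): throw ball5 h=3 -> lands@8:L; in-air after throw: [b1@6:L b4@7:R b5@8:L b3@9:R b2@10:L]
Beat 6 (L): throw ball1 h=7 -> lands@13:R; in-air after throw: [b4@7:R b5@8:L b3@9:R b2@10:L b1@13:R]
Beat 7 (R): throw ball4 h=4 -> lands@11:R; in-air after throw: [b5@8:L b3@9:R b2@10:L b4@11:R b1@13:R]
Beat 8 (L): throw ball5 h=6 -> lands@14:L; in-air after throw: [b3@9:R b2@10:L b4@11:R b1@13:R b5@14:L]
Beat 9 (R): throw ball3 h=3 -> lands@12:L; in-air after throw: [b2@10:L b4@11:R b3@12:L b1@13:R b5@14:L]
Beat 10 (L): throw ball2 h=7 -> lands@17:R; in-air after throw: [b4@11:R b3@12:L b1@13:R b5@14:L b2@17:R]
Beat 11 (R): throw ball4 h=4 -> lands@15:R; in-air after throw: [b3@12:L b1@13:R b5@14:L b4@15:R b2@17:R]
Ball 4: thrown@3 h=4 -> first land @7; rethrown@7 h=4 -> second land @11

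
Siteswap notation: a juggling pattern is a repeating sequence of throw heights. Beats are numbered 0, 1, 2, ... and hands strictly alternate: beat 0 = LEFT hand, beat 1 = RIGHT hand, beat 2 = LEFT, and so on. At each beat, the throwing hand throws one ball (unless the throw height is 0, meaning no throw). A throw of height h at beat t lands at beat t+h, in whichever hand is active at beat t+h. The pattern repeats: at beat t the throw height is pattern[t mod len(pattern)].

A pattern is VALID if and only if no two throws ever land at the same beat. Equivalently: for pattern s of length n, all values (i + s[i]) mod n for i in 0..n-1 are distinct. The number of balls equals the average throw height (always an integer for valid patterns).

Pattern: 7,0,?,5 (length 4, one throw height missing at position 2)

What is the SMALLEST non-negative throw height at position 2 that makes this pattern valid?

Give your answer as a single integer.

Answer: 0

Derivation:
i=0: (0 + 7) mod 4 = 3
i=1: (1 + 0) mod 4 = 1
i=2: s[i]=? (unknown)
i=3: (3 + 5) mod 4 = 0
Known residues: [0, 1, 3]; need a permutation of 0..3, so missing residue r = 2
Need (2 + s) mod 4 = 2; smallest s = (2 - 2) mod 4 = 0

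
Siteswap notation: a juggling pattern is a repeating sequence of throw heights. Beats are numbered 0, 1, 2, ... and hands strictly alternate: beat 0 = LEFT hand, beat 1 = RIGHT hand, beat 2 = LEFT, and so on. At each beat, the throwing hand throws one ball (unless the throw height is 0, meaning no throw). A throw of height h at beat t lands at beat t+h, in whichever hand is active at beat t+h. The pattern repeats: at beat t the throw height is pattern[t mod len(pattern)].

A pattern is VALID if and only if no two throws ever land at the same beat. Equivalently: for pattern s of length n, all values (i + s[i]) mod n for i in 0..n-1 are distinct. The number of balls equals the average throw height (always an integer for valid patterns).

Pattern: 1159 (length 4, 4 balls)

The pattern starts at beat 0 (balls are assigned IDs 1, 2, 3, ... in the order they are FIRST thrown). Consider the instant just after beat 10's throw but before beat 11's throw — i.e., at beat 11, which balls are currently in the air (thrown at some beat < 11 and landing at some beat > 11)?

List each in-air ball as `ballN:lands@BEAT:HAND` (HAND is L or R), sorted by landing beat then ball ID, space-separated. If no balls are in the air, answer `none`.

Beat 0 (L): throw ball1 h=1 -> lands@1:R; in-air after throw: [b1@1:R]
Beat 1 (R): throw ball1 h=1 -> lands@2:L; in-air after throw: [b1@2:L]
Beat 2 (L): throw ball1 h=5 -> lands@7:R; in-air after throw: [b1@7:R]
Beat 3 (R): throw ball2 h=9 -> lands@12:L; in-air after throw: [b1@7:R b2@12:L]
Beat 4 (L): throw ball3 h=1 -> lands@5:R; in-air after throw: [b3@5:R b1@7:R b2@12:L]
Beat 5 (R): throw ball3 h=1 -> lands@6:L; in-air after throw: [b3@6:L b1@7:R b2@12:L]
Beat 6 (L): throw ball3 h=5 -> lands@11:R; in-air after throw: [b1@7:R b3@11:R b2@12:L]
Beat 7 (R): throw ball1 h=9 -> lands@16:L; in-air after throw: [b3@11:R b2@12:L b1@16:L]
Beat 8 (L): throw ball4 h=1 -> lands@9:R; in-air after throw: [b4@9:R b3@11:R b2@12:L b1@16:L]
Beat 9 (R): throw ball4 h=1 -> lands@10:L; in-air after throw: [b4@10:L b3@11:R b2@12:L b1@16:L]
Beat 10 (L): throw ball4 h=5 -> lands@15:R; in-air after throw: [b3@11:R b2@12:L b4@15:R b1@16:L]
Beat 11 (R): throw ball3 h=9 -> lands@20:L; in-air after throw: [b2@12:L b4@15:R b1@16:L b3@20:L]

Answer: ball2:lands@12:L ball4:lands@15:R ball1:lands@16:L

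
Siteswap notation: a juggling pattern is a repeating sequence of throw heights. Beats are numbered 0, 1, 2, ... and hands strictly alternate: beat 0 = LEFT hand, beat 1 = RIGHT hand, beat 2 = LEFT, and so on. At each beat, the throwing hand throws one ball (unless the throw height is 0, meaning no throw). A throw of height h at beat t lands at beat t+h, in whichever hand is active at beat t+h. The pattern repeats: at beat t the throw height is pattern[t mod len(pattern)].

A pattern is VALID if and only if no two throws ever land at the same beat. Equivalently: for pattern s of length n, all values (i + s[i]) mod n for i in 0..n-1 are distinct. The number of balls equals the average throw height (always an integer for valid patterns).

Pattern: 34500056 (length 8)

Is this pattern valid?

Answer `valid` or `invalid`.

i=0: (i + s[i]) mod n = (0 + 3) mod 8 = 3
i=1: (i + s[i]) mod n = (1 + 4) mod 8 = 5
i=2: (i + s[i]) mod n = (2 + 5) mod 8 = 7
i=3: (i + s[i]) mod n = (3 + 0) mod 8 = 3
i=4: (i + s[i]) mod n = (4 + 0) mod 8 = 4
i=5: (i + s[i]) mod n = (5 + 0) mod 8 = 5
i=6: (i + s[i]) mod n = (6 + 5) mod 8 = 3
i=7: (i + s[i]) mod n = (7 + 6) mod 8 = 5
Residues: [3, 5, 7, 3, 4, 5, 3, 5], distinct: False

Answer: invalid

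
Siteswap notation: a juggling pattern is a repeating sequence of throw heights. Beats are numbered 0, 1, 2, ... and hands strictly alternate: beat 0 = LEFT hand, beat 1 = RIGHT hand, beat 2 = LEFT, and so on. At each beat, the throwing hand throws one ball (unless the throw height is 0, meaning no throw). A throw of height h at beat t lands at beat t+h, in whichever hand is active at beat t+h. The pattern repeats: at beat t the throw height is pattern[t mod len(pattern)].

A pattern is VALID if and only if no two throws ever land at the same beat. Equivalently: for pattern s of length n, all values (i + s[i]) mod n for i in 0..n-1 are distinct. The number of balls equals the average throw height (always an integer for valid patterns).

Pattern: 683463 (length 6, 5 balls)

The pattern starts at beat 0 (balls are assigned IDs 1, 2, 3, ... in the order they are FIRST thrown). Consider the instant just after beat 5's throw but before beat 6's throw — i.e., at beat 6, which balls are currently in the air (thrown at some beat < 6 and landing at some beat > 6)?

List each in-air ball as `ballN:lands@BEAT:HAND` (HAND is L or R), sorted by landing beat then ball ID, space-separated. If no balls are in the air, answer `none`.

Answer: ball4:lands@7:R ball3:lands@8:L ball2:lands@9:R ball5:lands@10:L

Derivation:
Beat 0 (L): throw ball1 h=6 -> lands@6:L; in-air after throw: [b1@6:L]
Beat 1 (R): throw ball2 h=8 -> lands@9:R; in-air after throw: [b1@6:L b2@9:R]
Beat 2 (L): throw ball3 h=3 -> lands@5:R; in-air after throw: [b3@5:R b1@6:L b2@9:R]
Beat 3 (R): throw ball4 h=4 -> lands@7:R; in-air after throw: [b3@5:R b1@6:L b4@7:R b2@9:R]
Beat 4 (L): throw ball5 h=6 -> lands@10:L; in-air after throw: [b3@5:R b1@6:L b4@7:R b2@9:R b5@10:L]
Beat 5 (R): throw ball3 h=3 -> lands@8:L; in-air after throw: [b1@6:L b4@7:R b3@8:L b2@9:R b5@10:L]
Beat 6 (L): throw ball1 h=6 -> lands@12:L; in-air after throw: [b4@7:R b3@8:L b2@9:R b5@10:L b1@12:L]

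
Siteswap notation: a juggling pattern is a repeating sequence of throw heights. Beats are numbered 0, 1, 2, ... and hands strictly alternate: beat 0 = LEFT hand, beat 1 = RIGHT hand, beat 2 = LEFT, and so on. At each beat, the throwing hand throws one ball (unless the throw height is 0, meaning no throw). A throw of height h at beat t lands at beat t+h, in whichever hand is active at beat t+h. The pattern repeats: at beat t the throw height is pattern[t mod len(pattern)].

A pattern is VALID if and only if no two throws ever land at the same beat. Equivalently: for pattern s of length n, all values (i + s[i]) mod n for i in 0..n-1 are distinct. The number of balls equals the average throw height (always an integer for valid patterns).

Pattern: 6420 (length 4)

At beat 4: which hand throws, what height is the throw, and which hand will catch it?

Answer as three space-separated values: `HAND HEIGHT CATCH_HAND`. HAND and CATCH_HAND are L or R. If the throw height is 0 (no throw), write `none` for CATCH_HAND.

Beat 4: 4 mod 2 = 0, so hand = L
Throw height = pattern[4 mod 4] = pattern[0] = 6
Lands at beat 4+6=10, 10 mod 2 = 0, so catch hand = L

Answer: L 6 L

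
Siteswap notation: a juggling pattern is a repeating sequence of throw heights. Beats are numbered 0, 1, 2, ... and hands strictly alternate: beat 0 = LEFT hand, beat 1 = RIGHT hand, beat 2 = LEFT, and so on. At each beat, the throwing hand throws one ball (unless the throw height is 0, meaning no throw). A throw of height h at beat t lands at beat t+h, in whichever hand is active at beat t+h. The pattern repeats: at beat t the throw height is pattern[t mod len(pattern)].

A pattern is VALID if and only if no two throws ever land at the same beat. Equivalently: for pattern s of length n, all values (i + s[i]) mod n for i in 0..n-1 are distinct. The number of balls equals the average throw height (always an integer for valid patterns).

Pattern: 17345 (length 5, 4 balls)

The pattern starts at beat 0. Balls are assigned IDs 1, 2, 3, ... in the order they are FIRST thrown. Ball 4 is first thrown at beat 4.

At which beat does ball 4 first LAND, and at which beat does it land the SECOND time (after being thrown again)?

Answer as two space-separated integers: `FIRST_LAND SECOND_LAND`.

Beat 0 (L): throw ball1 h=1 -> lands@1:R; in-air after throw: [b1@1:R]
Beat 1 (R): throw ball1 h=7 -> lands@8:L; in-air after throw: [b1@8:L]
Beat 2 (L): throw ball2 h=3 -> lands@5:R; in-air after throw: [b2@5:R b1@8:L]
Beat 3 (R): throw ball3 h=4 -> lands@7:R; in-air after throw: [b2@5:R b3@7:R b1@8:L]
Beat 4 (L): throw ball4 h=5 -> lands@9:R; in-air after throw: [b2@5:R b3@7:R b1@8:L b4@9:R]
Beat 5 (R): throw ball2 h=1 -> lands@6:L; in-air after throw: [b2@6:L b3@7:R b1@8:L b4@9:R]
Beat 6 (L): throw ball2 h=7 -> lands@13:R; in-air after throw: [b3@7:R b1@8:L b4@9:R b2@13:R]
Beat 7 (R): throw ball3 h=3 -> lands@10:L; in-air after throw: [b1@8:L b4@9:R b3@10:L b2@13:R]
Beat 8 (L): throw ball1 h=4 -> lands@12:L; in-air after throw: [b4@9:R b3@10:L b1@12:L b2@13:R]
Beat 9 (R): throw ball4 h=5 -> lands@14:L; in-air after throw: [b3@10:L b1@12:L b2@13:R b4@14:L]
Beat 10 (L): throw ball3 h=1 -> lands@11:R; in-air after throw: [b3@11:R b1@12:L b2@13:R b4@14:L]
Beat 11 (R): throw ball3 h=7 -> lands@18:L; in-air after throw: [b1@12:L b2@13:R b4@14:L b3@18:L]
Beat 12 (L): throw ball1 h=3 -> lands@15:R; in-air after throw: [b2@13:R b4@14:L b1@15:R b3@18:L]
Beat 13 (R): throw ball2 h=4 -> lands@17:R; in-air after throw: [b4@14:L b1@15:R b2@17:R b3@18:L]
Beat 14 (L): throw ball4 h=5 -> lands@19:R; in-air after throw: [b1@15:R b2@17:R b3@18:L b4@19:R]
Ball 4: thrown@4 h=5 -> first land @9; rethrown@9 h=5 -> second land @14

Answer: 9 14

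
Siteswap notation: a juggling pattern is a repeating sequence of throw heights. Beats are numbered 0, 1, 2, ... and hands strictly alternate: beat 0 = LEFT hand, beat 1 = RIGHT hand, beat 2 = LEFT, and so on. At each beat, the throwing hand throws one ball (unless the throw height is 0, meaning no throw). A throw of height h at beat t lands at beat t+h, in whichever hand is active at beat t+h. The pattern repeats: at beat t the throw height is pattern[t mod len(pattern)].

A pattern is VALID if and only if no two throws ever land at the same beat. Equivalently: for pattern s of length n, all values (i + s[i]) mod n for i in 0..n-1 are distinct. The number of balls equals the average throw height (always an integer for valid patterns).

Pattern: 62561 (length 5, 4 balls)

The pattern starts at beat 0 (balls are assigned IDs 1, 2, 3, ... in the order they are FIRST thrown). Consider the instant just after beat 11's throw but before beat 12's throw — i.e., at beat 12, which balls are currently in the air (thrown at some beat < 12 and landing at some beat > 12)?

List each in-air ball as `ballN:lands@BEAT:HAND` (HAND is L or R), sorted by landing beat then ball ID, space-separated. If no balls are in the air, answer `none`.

Beat 0 (L): throw ball1 h=6 -> lands@6:L; in-air after throw: [b1@6:L]
Beat 1 (R): throw ball2 h=2 -> lands@3:R; in-air after throw: [b2@3:R b1@6:L]
Beat 2 (L): throw ball3 h=5 -> lands@7:R; in-air after throw: [b2@3:R b1@6:L b3@7:R]
Beat 3 (R): throw ball2 h=6 -> lands@9:R; in-air after throw: [b1@6:L b3@7:R b2@9:R]
Beat 4 (L): throw ball4 h=1 -> lands@5:R; in-air after throw: [b4@5:R b1@6:L b3@7:R b2@9:R]
Beat 5 (R): throw ball4 h=6 -> lands@11:R; in-air after throw: [b1@6:L b3@7:R b2@9:R b4@11:R]
Beat 6 (L): throw ball1 h=2 -> lands@8:L; in-air after throw: [b3@7:R b1@8:L b2@9:R b4@11:R]
Beat 7 (R): throw ball3 h=5 -> lands@12:L; in-air after throw: [b1@8:L b2@9:R b4@11:R b3@12:L]
Beat 8 (L): throw ball1 h=6 -> lands@14:L; in-air after throw: [b2@9:R b4@11:R b3@12:L b1@14:L]
Beat 9 (R): throw ball2 h=1 -> lands@10:L; in-air after throw: [b2@10:L b4@11:R b3@12:L b1@14:L]
Beat 10 (L): throw ball2 h=6 -> lands@16:L; in-air after throw: [b4@11:R b3@12:L b1@14:L b2@16:L]
Beat 11 (R): throw ball4 h=2 -> lands@13:R; in-air after throw: [b3@12:L b4@13:R b1@14:L b2@16:L]
Beat 12 (L): throw ball3 h=5 -> lands@17:R; in-air after throw: [b4@13:R b1@14:L b2@16:L b3@17:R]

Answer: ball4:lands@13:R ball1:lands@14:L ball2:lands@16:L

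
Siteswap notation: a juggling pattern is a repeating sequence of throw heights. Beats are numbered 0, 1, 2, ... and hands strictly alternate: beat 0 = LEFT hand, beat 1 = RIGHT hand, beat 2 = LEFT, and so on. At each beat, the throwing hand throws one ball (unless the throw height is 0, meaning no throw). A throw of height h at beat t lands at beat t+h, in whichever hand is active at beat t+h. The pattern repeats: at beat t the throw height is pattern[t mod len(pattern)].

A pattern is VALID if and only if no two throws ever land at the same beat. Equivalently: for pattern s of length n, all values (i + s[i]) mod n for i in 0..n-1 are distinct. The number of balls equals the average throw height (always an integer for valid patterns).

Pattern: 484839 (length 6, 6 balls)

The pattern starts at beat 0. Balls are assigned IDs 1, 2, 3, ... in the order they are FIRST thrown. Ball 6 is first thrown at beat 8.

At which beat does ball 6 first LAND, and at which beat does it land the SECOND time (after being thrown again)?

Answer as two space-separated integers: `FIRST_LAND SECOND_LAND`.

Answer: 12 16

Derivation:
Beat 0 (L): throw ball1 h=4 -> lands@4:L; in-air after throw: [b1@4:L]
Beat 1 (R): throw ball2 h=8 -> lands@9:R; in-air after throw: [b1@4:L b2@9:R]
Beat 2 (L): throw ball3 h=4 -> lands@6:L; in-air after throw: [b1@4:L b3@6:L b2@9:R]
Beat 3 (R): throw ball4 h=8 -> lands@11:R; in-air after throw: [b1@4:L b3@6:L b2@9:R b4@11:R]
Beat 4 (L): throw ball1 h=3 -> lands@7:R; in-air after throw: [b3@6:L b1@7:R b2@9:R b4@11:R]
Beat 5 (R): throw ball5 h=9 -> lands@14:L; in-air after throw: [b3@6:L b1@7:R b2@9:R b4@11:R b5@14:L]
Beat 6 (L): throw ball3 h=4 -> lands@10:L; in-air after throw: [b1@7:R b2@9:R b3@10:L b4@11:R b5@14:L]
Beat 7 (R): throw ball1 h=8 -> lands@15:R; in-air after throw: [b2@9:R b3@10:L b4@11:R b5@14:L b1@15:R]
Beat 8 (L): throw ball6 h=4 -> lands@12:L; in-air after throw: [b2@9:R b3@10:L b4@11:R b6@12:L b5@14:L b1@15:R]
Beat 9 (R): throw ball2 h=8 -> lands@17:R; in-air after throw: [b3@10:L b4@11:R b6@12:L b5@14:L b1@15:R b2@17:R]
Beat 10 (L): throw ball3 h=3 -> lands@13:R; in-air after throw: [b4@11:R b6@12:L b3@13:R b5@14:L b1@15:R b2@17:R]
Beat 11 (R): throw ball4 h=9 -> lands@20:L; in-air after throw: [b6@12:L b3@13:R b5@14:L b1@15:R b2@17:R b4@20:L]
Beat 12 (L): throw ball6 h=4 -> lands@16:L; in-air after throw: [b3@13:R b5@14:L b1@15:R b6@16:L b2@17:R b4@20:L]
Beat 13 (R): throw ball3 h=8 -> lands@21:R; in-air after throw: [b5@14:L b1@15:R b6@16:L b2@17:R b4@20:L b3@21:R]
Beat 14 (L): throw ball5 h=4 -> lands@18:L; in-air after throw: [b1@15:R b6@16:L b2@17:R b5@18:L b4@20:L b3@21:R]
Beat 15 (R): throw ball1 h=8 -> lands@23:R; in-air after throw: [b6@16:L b2@17:R b5@18:L b4@20:L b3@21:R b1@23:R]
Beat 16 (L): throw ball6 h=3 -> lands@19:R; in-air after throw: [b2@17:R b5@18:L b6@19:R b4@20:L b3@21:R b1@23:R]
Ball 6: thrown@8 h=4 -> first land @12; rethrown@12 h=4 -> second land @16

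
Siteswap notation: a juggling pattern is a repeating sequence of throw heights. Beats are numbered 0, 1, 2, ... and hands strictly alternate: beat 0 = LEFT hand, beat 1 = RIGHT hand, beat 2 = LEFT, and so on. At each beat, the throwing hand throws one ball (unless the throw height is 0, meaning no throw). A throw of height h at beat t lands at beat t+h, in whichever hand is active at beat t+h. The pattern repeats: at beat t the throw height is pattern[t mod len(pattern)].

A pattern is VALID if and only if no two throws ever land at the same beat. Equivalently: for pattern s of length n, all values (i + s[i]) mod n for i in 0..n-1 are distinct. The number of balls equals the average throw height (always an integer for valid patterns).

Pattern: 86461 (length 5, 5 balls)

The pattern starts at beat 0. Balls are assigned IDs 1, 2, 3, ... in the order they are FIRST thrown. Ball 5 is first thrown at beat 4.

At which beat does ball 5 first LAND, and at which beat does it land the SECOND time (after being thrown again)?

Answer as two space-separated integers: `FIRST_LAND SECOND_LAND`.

Beat 0 (L): throw ball1 h=8 -> lands@8:L; in-air after throw: [b1@8:L]
Beat 1 (R): throw ball2 h=6 -> lands@7:R; in-air after throw: [b2@7:R b1@8:L]
Beat 2 (L): throw ball3 h=4 -> lands@6:L; in-air after throw: [b3@6:L b2@7:R b1@8:L]
Beat 3 (R): throw ball4 h=6 -> lands@9:R; in-air after throw: [b3@6:L b2@7:R b1@8:L b4@9:R]
Beat 4 (L): throw ball5 h=1 -> lands@5:R; in-air after throw: [b5@5:R b3@6:L b2@7:R b1@8:L b4@9:R]
Beat 5 (R): throw ball5 h=8 -> lands@13:R; in-air after throw: [b3@6:L b2@7:R b1@8:L b4@9:R b5@13:R]
Beat 6 (L): throw ball3 h=6 -> lands@12:L; in-air after throw: [b2@7:R b1@8:L b4@9:R b3@12:L b5@13:R]
Beat 7 (R): throw ball2 h=4 -> lands@11:R; in-air after throw: [b1@8:L b4@9:R b2@11:R b3@12:L b5@13:R]
Beat 8 (L): throw ball1 h=6 -> lands@14:L; in-air after throw: [b4@9:R b2@11:R b3@12:L b5@13:R b1@14:L]
Beat 9 (R): throw ball4 h=1 -> lands@10:L; in-air after throw: [b4@10:L b2@11:R b3@12:L b5@13:R b1@14:L]
Beat 10 (L): throw ball4 h=8 -> lands@18:L; in-air after throw: [b2@11:R b3@12:L b5@13:R b1@14:L b4@18:L]
Beat 11 (R): throw ball2 h=6 -> lands@17:R; in-air after throw: [b3@12:L b5@13:R b1@14:L b2@17:R b4@18:L]
Beat 12 (L): throw ball3 h=4 -> lands@16:L; in-air after throw: [b5@13:R b1@14:L b3@16:L b2@17:R b4@18:L]
Beat 13 (R): throw ball5 h=6 -> lands@19:R; in-air after throw: [b1@14:L b3@16:L b2@17:R b4@18:L b5@19:R]
Ball 5: thrown@4 h=1 -> first land @5; rethrown@5 h=8 -> second land @13

Answer: 5 13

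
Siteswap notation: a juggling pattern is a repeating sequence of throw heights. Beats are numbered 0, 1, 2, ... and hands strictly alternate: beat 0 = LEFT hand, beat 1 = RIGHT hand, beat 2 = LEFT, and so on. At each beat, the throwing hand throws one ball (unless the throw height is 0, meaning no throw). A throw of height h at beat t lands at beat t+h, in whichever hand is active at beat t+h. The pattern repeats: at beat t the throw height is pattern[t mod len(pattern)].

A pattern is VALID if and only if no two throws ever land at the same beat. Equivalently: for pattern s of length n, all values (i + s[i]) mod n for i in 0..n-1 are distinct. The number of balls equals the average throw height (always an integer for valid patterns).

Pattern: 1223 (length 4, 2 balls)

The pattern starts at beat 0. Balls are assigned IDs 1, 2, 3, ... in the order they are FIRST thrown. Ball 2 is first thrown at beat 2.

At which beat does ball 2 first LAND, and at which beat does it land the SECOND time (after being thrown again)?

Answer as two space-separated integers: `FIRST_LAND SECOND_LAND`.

Answer: 4 5

Derivation:
Beat 0 (L): throw ball1 h=1 -> lands@1:R; in-air after throw: [b1@1:R]
Beat 1 (R): throw ball1 h=2 -> lands@3:R; in-air after throw: [b1@3:R]
Beat 2 (L): throw ball2 h=2 -> lands@4:L; in-air after throw: [b1@3:R b2@4:L]
Beat 3 (R): throw ball1 h=3 -> lands@6:L; in-air after throw: [b2@4:L b1@6:L]
Beat 4 (L): throw ball2 h=1 -> lands@5:R; in-air after throw: [b2@5:R b1@6:L]
Beat 5 (R): throw ball2 h=2 -> lands@7:R; in-air after throw: [b1@6:L b2@7:R]
Ball 2: thrown@2 h=2 -> first land @4; rethrown@4 h=1 -> second land @5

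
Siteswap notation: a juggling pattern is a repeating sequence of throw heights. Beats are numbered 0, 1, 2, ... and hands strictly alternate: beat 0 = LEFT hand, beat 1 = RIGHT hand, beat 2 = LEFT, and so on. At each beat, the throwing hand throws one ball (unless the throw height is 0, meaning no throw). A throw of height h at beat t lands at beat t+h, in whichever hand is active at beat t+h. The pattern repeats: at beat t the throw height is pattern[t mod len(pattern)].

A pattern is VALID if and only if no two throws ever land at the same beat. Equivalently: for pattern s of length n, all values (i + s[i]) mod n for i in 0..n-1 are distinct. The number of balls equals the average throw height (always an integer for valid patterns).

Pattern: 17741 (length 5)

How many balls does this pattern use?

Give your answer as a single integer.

Pattern = [1, 7, 7, 4, 1], length n = 5
  position 0: throw height = 1, running sum = 1
  position 1: throw height = 7, running sum = 8
  position 2: throw height = 7, running sum = 15
  position 3: throw height = 4, running sum = 19
  position 4: throw height = 1, running sum = 20
Total sum = 20; balls = sum / n = 20 / 5 = 4

Answer: 4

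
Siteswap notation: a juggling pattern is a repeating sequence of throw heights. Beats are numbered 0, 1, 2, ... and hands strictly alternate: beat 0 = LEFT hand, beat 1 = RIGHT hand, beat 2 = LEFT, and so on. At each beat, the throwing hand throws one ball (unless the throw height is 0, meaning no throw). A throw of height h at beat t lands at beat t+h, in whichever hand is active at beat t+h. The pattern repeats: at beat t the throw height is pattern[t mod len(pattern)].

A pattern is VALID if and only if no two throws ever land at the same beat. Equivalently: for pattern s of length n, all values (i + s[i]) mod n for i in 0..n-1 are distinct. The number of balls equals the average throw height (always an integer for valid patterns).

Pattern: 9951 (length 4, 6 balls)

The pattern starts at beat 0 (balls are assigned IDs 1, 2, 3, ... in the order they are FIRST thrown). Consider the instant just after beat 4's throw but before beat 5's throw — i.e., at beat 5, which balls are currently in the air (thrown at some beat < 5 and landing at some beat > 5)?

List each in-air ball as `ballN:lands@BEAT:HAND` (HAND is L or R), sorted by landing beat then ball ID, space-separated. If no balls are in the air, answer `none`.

Beat 0 (L): throw ball1 h=9 -> lands@9:R; in-air after throw: [b1@9:R]
Beat 1 (R): throw ball2 h=9 -> lands@10:L; in-air after throw: [b1@9:R b2@10:L]
Beat 2 (L): throw ball3 h=5 -> lands@7:R; in-air after throw: [b3@7:R b1@9:R b2@10:L]
Beat 3 (R): throw ball4 h=1 -> lands@4:L; in-air after throw: [b4@4:L b3@7:R b1@9:R b2@10:L]
Beat 4 (L): throw ball4 h=9 -> lands@13:R; in-air after throw: [b3@7:R b1@9:R b2@10:L b4@13:R]
Beat 5 (R): throw ball5 h=9 -> lands@14:L; in-air after throw: [b3@7:R b1@9:R b2@10:L b4@13:R b5@14:L]

Answer: ball3:lands@7:R ball1:lands@9:R ball2:lands@10:L ball4:lands@13:R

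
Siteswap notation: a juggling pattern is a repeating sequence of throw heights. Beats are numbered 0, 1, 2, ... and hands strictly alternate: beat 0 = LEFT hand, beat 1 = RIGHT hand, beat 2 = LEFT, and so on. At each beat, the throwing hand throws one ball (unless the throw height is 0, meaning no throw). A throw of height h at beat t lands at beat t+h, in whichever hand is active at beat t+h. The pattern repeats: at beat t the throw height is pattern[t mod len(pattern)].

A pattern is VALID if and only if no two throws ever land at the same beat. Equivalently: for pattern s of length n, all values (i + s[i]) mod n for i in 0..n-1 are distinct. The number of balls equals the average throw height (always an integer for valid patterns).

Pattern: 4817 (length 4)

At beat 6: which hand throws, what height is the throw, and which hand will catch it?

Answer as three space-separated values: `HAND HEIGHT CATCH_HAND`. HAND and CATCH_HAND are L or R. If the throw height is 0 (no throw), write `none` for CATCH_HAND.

Beat 6: 6 mod 2 = 0, so hand = L
Throw height = pattern[6 mod 4] = pattern[2] = 1
Lands at beat 6+1=7, 7 mod 2 = 1, so catch hand = R

Answer: L 1 R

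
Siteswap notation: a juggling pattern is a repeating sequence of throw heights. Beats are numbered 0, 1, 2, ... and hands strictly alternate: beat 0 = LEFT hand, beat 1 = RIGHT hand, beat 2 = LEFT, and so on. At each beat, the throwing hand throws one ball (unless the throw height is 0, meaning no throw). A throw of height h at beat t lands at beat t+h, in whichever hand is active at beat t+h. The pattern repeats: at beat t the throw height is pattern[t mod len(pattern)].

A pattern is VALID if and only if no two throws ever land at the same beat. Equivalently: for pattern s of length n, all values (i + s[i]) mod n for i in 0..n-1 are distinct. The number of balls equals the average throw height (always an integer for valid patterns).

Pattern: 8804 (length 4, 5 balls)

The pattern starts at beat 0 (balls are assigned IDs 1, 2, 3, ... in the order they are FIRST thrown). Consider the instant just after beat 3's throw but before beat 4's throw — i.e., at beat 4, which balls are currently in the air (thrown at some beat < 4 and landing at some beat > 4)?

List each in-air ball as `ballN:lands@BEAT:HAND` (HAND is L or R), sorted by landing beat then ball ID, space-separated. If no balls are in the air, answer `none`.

Answer: ball3:lands@7:R ball1:lands@8:L ball2:lands@9:R

Derivation:
Beat 0 (L): throw ball1 h=8 -> lands@8:L; in-air after throw: [b1@8:L]
Beat 1 (R): throw ball2 h=8 -> lands@9:R; in-air after throw: [b1@8:L b2@9:R]
Beat 3 (R): throw ball3 h=4 -> lands@7:R; in-air after throw: [b3@7:R b1@8:L b2@9:R]
Beat 4 (L): throw ball4 h=8 -> lands@12:L; in-air after throw: [b3@7:R b1@8:L b2@9:R b4@12:L]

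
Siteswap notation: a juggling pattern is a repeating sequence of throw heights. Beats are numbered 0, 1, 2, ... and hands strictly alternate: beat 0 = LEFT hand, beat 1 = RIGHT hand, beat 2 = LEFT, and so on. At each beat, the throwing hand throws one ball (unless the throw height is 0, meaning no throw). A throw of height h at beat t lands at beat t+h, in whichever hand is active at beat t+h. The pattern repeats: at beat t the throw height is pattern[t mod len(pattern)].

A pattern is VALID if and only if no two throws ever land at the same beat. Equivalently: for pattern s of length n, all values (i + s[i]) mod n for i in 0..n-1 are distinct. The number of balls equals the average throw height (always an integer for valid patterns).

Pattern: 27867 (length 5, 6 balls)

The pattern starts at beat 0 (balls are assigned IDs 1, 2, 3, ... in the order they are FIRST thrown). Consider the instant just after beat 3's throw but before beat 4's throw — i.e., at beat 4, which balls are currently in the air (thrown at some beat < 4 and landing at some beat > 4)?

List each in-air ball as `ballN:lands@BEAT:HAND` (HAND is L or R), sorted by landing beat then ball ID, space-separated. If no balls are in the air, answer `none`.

Answer: ball2:lands@8:L ball3:lands@9:R ball1:lands@10:L

Derivation:
Beat 0 (L): throw ball1 h=2 -> lands@2:L; in-air after throw: [b1@2:L]
Beat 1 (R): throw ball2 h=7 -> lands@8:L; in-air after throw: [b1@2:L b2@8:L]
Beat 2 (L): throw ball1 h=8 -> lands@10:L; in-air after throw: [b2@8:L b1@10:L]
Beat 3 (R): throw ball3 h=6 -> lands@9:R; in-air after throw: [b2@8:L b3@9:R b1@10:L]
Beat 4 (L): throw ball4 h=7 -> lands@11:R; in-air after throw: [b2@8:L b3@9:R b1@10:L b4@11:R]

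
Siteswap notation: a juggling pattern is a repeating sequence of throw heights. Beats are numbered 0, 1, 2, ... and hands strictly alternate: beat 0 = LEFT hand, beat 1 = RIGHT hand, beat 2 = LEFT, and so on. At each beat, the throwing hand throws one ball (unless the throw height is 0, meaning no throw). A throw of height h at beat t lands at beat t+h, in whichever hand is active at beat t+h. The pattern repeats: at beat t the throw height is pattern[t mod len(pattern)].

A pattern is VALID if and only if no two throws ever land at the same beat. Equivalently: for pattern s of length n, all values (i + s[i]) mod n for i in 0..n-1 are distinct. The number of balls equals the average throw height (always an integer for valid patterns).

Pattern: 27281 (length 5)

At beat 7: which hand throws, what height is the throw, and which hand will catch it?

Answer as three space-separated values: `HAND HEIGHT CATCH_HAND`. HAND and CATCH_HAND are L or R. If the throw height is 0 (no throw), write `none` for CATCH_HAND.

Beat 7: 7 mod 2 = 1, so hand = R
Throw height = pattern[7 mod 5] = pattern[2] = 2
Lands at beat 7+2=9, 9 mod 2 = 1, so catch hand = R

Answer: R 2 R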